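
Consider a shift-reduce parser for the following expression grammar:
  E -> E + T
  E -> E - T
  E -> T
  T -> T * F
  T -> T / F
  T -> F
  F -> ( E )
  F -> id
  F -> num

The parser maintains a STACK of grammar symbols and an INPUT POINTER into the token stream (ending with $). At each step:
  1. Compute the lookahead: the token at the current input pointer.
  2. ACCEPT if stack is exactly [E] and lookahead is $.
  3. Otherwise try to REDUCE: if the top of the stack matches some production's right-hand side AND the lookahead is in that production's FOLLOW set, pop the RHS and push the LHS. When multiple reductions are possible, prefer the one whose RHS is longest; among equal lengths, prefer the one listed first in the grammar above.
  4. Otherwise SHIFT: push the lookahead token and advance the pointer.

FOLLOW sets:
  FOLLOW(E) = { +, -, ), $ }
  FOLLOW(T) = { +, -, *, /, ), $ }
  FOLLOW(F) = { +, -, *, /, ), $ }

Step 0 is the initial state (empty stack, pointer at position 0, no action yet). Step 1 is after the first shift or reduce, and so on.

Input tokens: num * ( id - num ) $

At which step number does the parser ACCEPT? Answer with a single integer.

Answer: 19

Derivation:
Step 1: shift num. Stack=[num] ptr=1 lookahead=* remaining=[* ( id - num ) $]
Step 2: reduce F->num. Stack=[F] ptr=1 lookahead=* remaining=[* ( id - num ) $]
Step 3: reduce T->F. Stack=[T] ptr=1 lookahead=* remaining=[* ( id - num ) $]
Step 4: shift *. Stack=[T *] ptr=2 lookahead=( remaining=[( id - num ) $]
Step 5: shift (. Stack=[T * (] ptr=3 lookahead=id remaining=[id - num ) $]
Step 6: shift id. Stack=[T * ( id] ptr=4 lookahead=- remaining=[- num ) $]
Step 7: reduce F->id. Stack=[T * ( F] ptr=4 lookahead=- remaining=[- num ) $]
Step 8: reduce T->F. Stack=[T * ( T] ptr=4 lookahead=- remaining=[- num ) $]
Step 9: reduce E->T. Stack=[T * ( E] ptr=4 lookahead=- remaining=[- num ) $]
Step 10: shift -. Stack=[T * ( E -] ptr=5 lookahead=num remaining=[num ) $]
Step 11: shift num. Stack=[T * ( E - num] ptr=6 lookahead=) remaining=[) $]
Step 12: reduce F->num. Stack=[T * ( E - F] ptr=6 lookahead=) remaining=[) $]
Step 13: reduce T->F. Stack=[T * ( E - T] ptr=6 lookahead=) remaining=[) $]
Step 14: reduce E->E - T. Stack=[T * ( E] ptr=6 lookahead=) remaining=[) $]
Step 15: shift ). Stack=[T * ( E )] ptr=7 lookahead=$ remaining=[$]
Step 16: reduce F->( E ). Stack=[T * F] ptr=7 lookahead=$ remaining=[$]
Step 17: reduce T->T * F. Stack=[T] ptr=7 lookahead=$ remaining=[$]
Step 18: reduce E->T. Stack=[E] ptr=7 lookahead=$ remaining=[$]
Step 19: accept. Stack=[E] ptr=7 lookahead=$ remaining=[$]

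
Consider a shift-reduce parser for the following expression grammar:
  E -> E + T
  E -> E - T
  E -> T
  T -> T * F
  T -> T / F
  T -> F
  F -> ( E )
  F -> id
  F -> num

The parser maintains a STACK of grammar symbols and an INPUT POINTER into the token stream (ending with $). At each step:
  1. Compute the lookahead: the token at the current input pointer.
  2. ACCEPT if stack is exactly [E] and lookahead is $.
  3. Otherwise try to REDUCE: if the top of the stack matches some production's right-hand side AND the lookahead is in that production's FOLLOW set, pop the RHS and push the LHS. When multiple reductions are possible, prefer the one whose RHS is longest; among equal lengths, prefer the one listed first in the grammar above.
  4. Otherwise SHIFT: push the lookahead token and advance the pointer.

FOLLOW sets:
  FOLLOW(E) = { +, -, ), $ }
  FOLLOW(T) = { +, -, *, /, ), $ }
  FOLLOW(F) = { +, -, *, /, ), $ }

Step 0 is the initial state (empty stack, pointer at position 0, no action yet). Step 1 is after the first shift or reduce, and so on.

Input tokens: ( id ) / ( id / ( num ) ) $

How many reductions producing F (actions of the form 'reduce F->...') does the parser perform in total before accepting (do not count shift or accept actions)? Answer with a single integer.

Answer: 6

Derivation:
Step 1: shift (. Stack=[(] ptr=1 lookahead=id remaining=[id ) / ( id / ( num ) ) $]
Step 2: shift id. Stack=[( id] ptr=2 lookahead=) remaining=[) / ( id / ( num ) ) $]
Step 3: reduce F->id. Stack=[( F] ptr=2 lookahead=) remaining=[) / ( id / ( num ) ) $]
Step 4: reduce T->F. Stack=[( T] ptr=2 lookahead=) remaining=[) / ( id / ( num ) ) $]
Step 5: reduce E->T. Stack=[( E] ptr=2 lookahead=) remaining=[) / ( id / ( num ) ) $]
Step 6: shift ). Stack=[( E )] ptr=3 lookahead=/ remaining=[/ ( id / ( num ) ) $]
Step 7: reduce F->( E ). Stack=[F] ptr=3 lookahead=/ remaining=[/ ( id / ( num ) ) $]
Step 8: reduce T->F. Stack=[T] ptr=3 lookahead=/ remaining=[/ ( id / ( num ) ) $]
Step 9: shift /. Stack=[T /] ptr=4 lookahead=( remaining=[( id / ( num ) ) $]
Step 10: shift (. Stack=[T / (] ptr=5 lookahead=id remaining=[id / ( num ) ) $]
Step 11: shift id. Stack=[T / ( id] ptr=6 lookahead=/ remaining=[/ ( num ) ) $]
Step 12: reduce F->id. Stack=[T / ( F] ptr=6 lookahead=/ remaining=[/ ( num ) ) $]
Step 13: reduce T->F. Stack=[T / ( T] ptr=6 lookahead=/ remaining=[/ ( num ) ) $]
Step 14: shift /. Stack=[T / ( T /] ptr=7 lookahead=( remaining=[( num ) ) $]
Step 15: shift (. Stack=[T / ( T / (] ptr=8 lookahead=num remaining=[num ) ) $]
Step 16: shift num. Stack=[T / ( T / ( num] ptr=9 lookahead=) remaining=[) ) $]
Step 17: reduce F->num. Stack=[T / ( T / ( F] ptr=9 lookahead=) remaining=[) ) $]
Step 18: reduce T->F. Stack=[T / ( T / ( T] ptr=9 lookahead=) remaining=[) ) $]
Step 19: reduce E->T. Stack=[T / ( T / ( E] ptr=9 lookahead=) remaining=[) ) $]
Step 20: shift ). Stack=[T / ( T / ( E )] ptr=10 lookahead=) remaining=[) $]
Step 21: reduce F->( E ). Stack=[T / ( T / F] ptr=10 lookahead=) remaining=[) $]
Step 22: reduce T->T / F. Stack=[T / ( T] ptr=10 lookahead=) remaining=[) $]
Step 23: reduce E->T. Stack=[T / ( E] ptr=10 lookahead=) remaining=[) $]
Step 24: shift ). Stack=[T / ( E )] ptr=11 lookahead=$ remaining=[$]
Step 25: reduce F->( E ). Stack=[T / F] ptr=11 lookahead=$ remaining=[$]
Step 26: reduce T->T / F. Stack=[T] ptr=11 lookahead=$ remaining=[$]
Step 27: reduce E->T. Stack=[E] ptr=11 lookahead=$ remaining=[$]
Step 28: accept. Stack=[E] ptr=11 lookahead=$ remaining=[$]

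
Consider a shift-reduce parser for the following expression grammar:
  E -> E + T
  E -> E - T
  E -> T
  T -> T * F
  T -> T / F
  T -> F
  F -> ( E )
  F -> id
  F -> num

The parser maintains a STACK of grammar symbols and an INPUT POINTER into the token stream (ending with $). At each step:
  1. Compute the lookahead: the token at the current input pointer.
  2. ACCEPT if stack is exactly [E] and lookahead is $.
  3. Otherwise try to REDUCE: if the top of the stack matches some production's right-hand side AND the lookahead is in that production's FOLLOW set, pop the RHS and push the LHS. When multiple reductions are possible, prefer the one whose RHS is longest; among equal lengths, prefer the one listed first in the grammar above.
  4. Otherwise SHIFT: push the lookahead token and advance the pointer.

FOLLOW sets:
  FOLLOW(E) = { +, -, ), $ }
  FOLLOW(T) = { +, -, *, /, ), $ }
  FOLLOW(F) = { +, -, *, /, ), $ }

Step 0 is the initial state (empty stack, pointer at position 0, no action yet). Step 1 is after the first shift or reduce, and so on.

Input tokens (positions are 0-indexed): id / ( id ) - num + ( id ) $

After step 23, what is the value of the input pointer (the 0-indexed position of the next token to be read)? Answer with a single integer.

Step 1: shift id. Stack=[id] ptr=1 lookahead=/ remaining=[/ ( id ) - num + ( id ) $]
Step 2: reduce F->id. Stack=[F] ptr=1 lookahead=/ remaining=[/ ( id ) - num + ( id ) $]
Step 3: reduce T->F. Stack=[T] ptr=1 lookahead=/ remaining=[/ ( id ) - num + ( id ) $]
Step 4: shift /. Stack=[T /] ptr=2 lookahead=( remaining=[( id ) - num + ( id ) $]
Step 5: shift (. Stack=[T / (] ptr=3 lookahead=id remaining=[id ) - num + ( id ) $]
Step 6: shift id. Stack=[T / ( id] ptr=4 lookahead=) remaining=[) - num + ( id ) $]
Step 7: reduce F->id. Stack=[T / ( F] ptr=4 lookahead=) remaining=[) - num + ( id ) $]
Step 8: reduce T->F. Stack=[T / ( T] ptr=4 lookahead=) remaining=[) - num + ( id ) $]
Step 9: reduce E->T. Stack=[T / ( E] ptr=4 lookahead=) remaining=[) - num + ( id ) $]
Step 10: shift ). Stack=[T / ( E )] ptr=5 lookahead=- remaining=[- num + ( id ) $]
Step 11: reduce F->( E ). Stack=[T / F] ptr=5 lookahead=- remaining=[- num + ( id ) $]
Step 12: reduce T->T / F. Stack=[T] ptr=5 lookahead=- remaining=[- num + ( id ) $]
Step 13: reduce E->T. Stack=[E] ptr=5 lookahead=- remaining=[- num + ( id ) $]
Step 14: shift -. Stack=[E -] ptr=6 lookahead=num remaining=[num + ( id ) $]
Step 15: shift num. Stack=[E - num] ptr=7 lookahead=+ remaining=[+ ( id ) $]
Step 16: reduce F->num. Stack=[E - F] ptr=7 lookahead=+ remaining=[+ ( id ) $]
Step 17: reduce T->F. Stack=[E - T] ptr=7 lookahead=+ remaining=[+ ( id ) $]
Step 18: reduce E->E - T. Stack=[E] ptr=7 lookahead=+ remaining=[+ ( id ) $]
Step 19: shift +. Stack=[E +] ptr=8 lookahead=( remaining=[( id ) $]
Step 20: shift (. Stack=[E + (] ptr=9 lookahead=id remaining=[id ) $]
Step 21: shift id. Stack=[E + ( id] ptr=10 lookahead=) remaining=[) $]
Step 22: reduce F->id. Stack=[E + ( F] ptr=10 lookahead=) remaining=[) $]
Step 23: reduce T->F. Stack=[E + ( T] ptr=10 lookahead=) remaining=[) $]

Answer: 10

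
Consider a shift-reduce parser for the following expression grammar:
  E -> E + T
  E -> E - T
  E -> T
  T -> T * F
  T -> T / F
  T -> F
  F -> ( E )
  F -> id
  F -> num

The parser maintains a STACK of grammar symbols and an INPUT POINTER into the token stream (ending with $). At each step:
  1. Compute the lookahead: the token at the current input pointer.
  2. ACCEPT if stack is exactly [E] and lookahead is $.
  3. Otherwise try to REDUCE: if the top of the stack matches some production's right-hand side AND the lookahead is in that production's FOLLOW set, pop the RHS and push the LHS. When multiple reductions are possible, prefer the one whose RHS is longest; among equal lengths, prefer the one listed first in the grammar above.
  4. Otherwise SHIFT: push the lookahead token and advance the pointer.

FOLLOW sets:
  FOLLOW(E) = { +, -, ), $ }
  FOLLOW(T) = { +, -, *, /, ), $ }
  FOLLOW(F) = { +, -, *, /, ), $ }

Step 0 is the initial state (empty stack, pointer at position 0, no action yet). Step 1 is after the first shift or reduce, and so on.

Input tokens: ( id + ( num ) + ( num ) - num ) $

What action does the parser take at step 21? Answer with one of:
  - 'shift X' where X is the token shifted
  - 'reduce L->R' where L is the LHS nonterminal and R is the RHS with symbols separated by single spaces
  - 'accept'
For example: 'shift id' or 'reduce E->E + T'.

Answer: reduce E->T

Derivation:
Step 1: shift (. Stack=[(] ptr=1 lookahead=id remaining=[id + ( num ) + ( num ) - num ) $]
Step 2: shift id. Stack=[( id] ptr=2 lookahead=+ remaining=[+ ( num ) + ( num ) - num ) $]
Step 3: reduce F->id. Stack=[( F] ptr=2 lookahead=+ remaining=[+ ( num ) + ( num ) - num ) $]
Step 4: reduce T->F. Stack=[( T] ptr=2 lookahead=+ remaining=[+ ( num ) + ( num ) - num ) $]
Step 5: reduce E->T. Stack=[( E] ptr=2 lookahead=+ remaining=[+ ( num ) + ( num ) - num ) $]
Step 6: shift +. Stack=[( E +] ptr=3 lookahead=( remaining=[( num ) + ( num ) - num ) $]
Step 7: shift (. Stack=[( E + (] ptr=4 lookahead=num remaining=[num ) + ( num ) - num ) $]
Step 8: shift num. Stack=[( E + ( num] ptr=5 lookahead=) remaining=[) + ( num ) - num ) $]
Step 9: reduce F->num. Stack=[( E + ( F] ptr=5 lookahead=) remaining=[) + ( num ) - num ) $]
Step 10: reduce T->F. Stack=[( E + ( T] ptr=5 lookahead=) remaining=[) + ( num ) - num ) $]
Step 11: reduce E->T. Stack=[( E + ( E] ptr=5 lookahead=) remaining=[) + ( num ) - num ) $]
Step 12: shift ). Stack=[( E + ( E )] ptr=6 lookahead=+ remaining=[+ ( num ) - num ) $]
Step 13: reduce F->( E ). Stack=[( E + F] ptr=6 lookahead=+ remaining=[+ ( num ) - num ) $]
Step 14: reduce T->F. Stack=[( E + T] ptr=6 lookahead=+ remaining=[+ ( num ) - num ) $]
Step 15: reduce E->E + T. Stack=[( E] ptr=6 lookahead=+ remaining=[+ ( num ) - num ) $]
Step 16: shift +. Stack=[( E +] ptr=7 lookahead=( remaining=[( num ) - num ) $]
Step 17: shift (. Stack=[( E + (] ptr=8 lookahead=num remaining=[num ) - num ) $]
Step 18: shift num. Stack=[( E + ( num] ptr=9 lookahead=) remaining=[) - num ) $]
Step 19: reduce F->num. Stack=[( E + ( F] ptr=9 lookahead=) remaining=[) - num ) $]
Step 20: reduce T->F. Stack=[( E + ( T] ptr=9 lookahead=) remaining=[) - num ) $]
Step 21: reduce E->T. Stack=[( E + ( E] ptr=9 lookahead=) remaining=[) - num ) $]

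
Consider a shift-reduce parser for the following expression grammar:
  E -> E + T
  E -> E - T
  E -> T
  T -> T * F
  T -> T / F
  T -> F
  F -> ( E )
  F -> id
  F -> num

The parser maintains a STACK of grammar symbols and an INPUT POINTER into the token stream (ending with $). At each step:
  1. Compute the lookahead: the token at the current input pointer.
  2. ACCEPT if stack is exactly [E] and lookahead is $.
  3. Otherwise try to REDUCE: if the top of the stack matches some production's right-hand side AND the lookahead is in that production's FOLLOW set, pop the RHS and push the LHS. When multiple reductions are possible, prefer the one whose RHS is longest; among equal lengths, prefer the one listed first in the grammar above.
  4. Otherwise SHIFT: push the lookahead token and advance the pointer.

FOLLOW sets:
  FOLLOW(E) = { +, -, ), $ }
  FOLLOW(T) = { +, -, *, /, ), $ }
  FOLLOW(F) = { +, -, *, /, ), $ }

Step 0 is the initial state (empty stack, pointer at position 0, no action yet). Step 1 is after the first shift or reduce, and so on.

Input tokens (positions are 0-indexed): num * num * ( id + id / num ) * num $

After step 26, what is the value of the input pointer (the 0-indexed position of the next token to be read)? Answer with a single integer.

Answer: 12

Derivation:
Step 1: shift num. Stack=[num] ptr=1 lookahead=* remaining=[* num * ( id + id / num ) * num $]
Step 2: reduce F->num. Stack=[F] ptr=1 lookahead=* remaining=[* num * ( id + id / num ) * num $]
Step 3: reduce T->F. Stack=[T] ptr=1 lookahead=* remaining=[* num * ( id + id / num ) * num $]
Step 4: shift *. Stack=[T *] ptr=2 lookahead=num remaining=[num * ( id + id / num ) * num $]
Step 5: shift num. Stack=[T * num] ptr=3 lookahead=* remaining=[* ( id + id / num ) * num $]
Step 6: reduce F->num. Stack=[T * F] ptr=3 lookahead=* remaining=[* ( id + id / num ) * num $]
Step 7: reduce T->T * F. Stack=[T] ptr=3 lookahead=* remaining=[* ( id + id / num ) * num $]
Step 8: shift *. Stack=[T *] ptr=4 lookahead=( remaining=[( id + id / num ) * num $]
Step 9: shift (. Stack=[T * (] ptr=5 lookahead=id remaining=[id + id / num ) * num $]
Step 10: shift id. Stack=[T * ( id] ptr=6 lookahead=+ remaining=[+ id / num ) * num $]
Step 11: reduce F->id. Stack=[T * ( F] ptr=6 lookahead=+ remaining=[+ id / num ) * num $]
Step 12: reduce T->F. Stack=[T * ( T] ptr=6 lookahead=+ remaining=[+ id / num ) * num $]
Step 13: reduce E->T. Stack=[T * ( E] ptr=6 lookahead=+ remaining=[+ id / num ) * num $]
Step 14: shift +. Stack=[T * ( E +] ptr=7 lookahead=id remaining=[id / num ) * num $]
Step 15: shift id. Stack=[T * ( E + id] ptr=8 lookahead=/ remaining=[/ num ) * num $]
Step 16: reduce F->id. Stack=[T * ( E + F] ptr=8 lookahead=/ remaining=[/ num ) * num $]
Step 17: reduce T->F. Stack=[T * ( E + T] ptr=8 lookahead=/ remaining=[/ num ) * num $]
Step 18: shift /. Stack=[T * ( E + T /] ptr=9 lookahead=num remaining=[num ) * num $]
Step 19: shift num. Stack=[T * ( E + T / num] ptr=10 lookahead=) remaining=[) * num $]
Step 20: reduce F->num. Stack=[T * ( E + T / F] ptr=10 lookahead=) remaining=[) * num $]
Step 21: reduce T->T / F. Stack=[T * ( E + T] ptr=10 lookahead=) remaining=[) * num $]
Step 22: reduce E->E + T. Stack=[T * ( E] ptr=10 lookahead=) remaining=[) * num $]
Step 23: shift ). Stack=[T * ( E )] ptr=11 lookahead=* remaining=[* num $]
Step 24: reduce F->( E ). Stack=[T * F] ptr=11 lookahead=* remaining=[* num $]
Step 25: reduce T->T * F. Stack=[T] ptr=11 lookahead=* remaining=[* num $]
Step 26: shift *. Stack=[T *] ptr=12 lookahead=num remaining=[num $]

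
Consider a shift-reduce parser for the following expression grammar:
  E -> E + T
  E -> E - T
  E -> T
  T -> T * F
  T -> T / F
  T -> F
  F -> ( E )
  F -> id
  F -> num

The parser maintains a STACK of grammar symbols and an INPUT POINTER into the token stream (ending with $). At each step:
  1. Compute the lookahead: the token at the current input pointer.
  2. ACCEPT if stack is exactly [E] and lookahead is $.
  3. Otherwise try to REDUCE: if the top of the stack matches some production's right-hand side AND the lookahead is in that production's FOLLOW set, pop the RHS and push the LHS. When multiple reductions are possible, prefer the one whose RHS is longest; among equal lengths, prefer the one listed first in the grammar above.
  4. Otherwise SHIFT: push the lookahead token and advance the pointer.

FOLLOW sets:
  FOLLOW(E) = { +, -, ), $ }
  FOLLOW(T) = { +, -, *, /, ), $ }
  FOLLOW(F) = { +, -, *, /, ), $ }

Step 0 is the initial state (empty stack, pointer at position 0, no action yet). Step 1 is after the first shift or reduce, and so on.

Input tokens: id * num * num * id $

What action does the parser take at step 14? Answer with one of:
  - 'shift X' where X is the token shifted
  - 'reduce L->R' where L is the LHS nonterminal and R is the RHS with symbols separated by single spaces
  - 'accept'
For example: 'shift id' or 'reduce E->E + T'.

Step 1: shift id. Stack=[id] ptr=1 lookahead=* remaining=[* num * num * id $]
Step 2: reduce F->id. Stack=[F] ptr=1 lookahead=* remaining=[* num * num * id $]
Step 3: reduce T->F. Stack=[T] ptr=1 lookahead=* remaining=[* num * num * id $]
Step 4: shift *. Stack=[T *] ptr=2 lookahead=num remaining=[num * num * id $]
Step 5: shift num. Stack=[T * num] ptr=3 lookahead=* remaining=[* num * id $]
Step 6: reduce F->num. Stack=[T * F] ptr=3 lookahead=* remaining=[* num * id $]
Step 7: reduce T->T * F. Stack=[T] ptr=3 lookahead=* remaining=[* num * id $]
Step 8: shift *. Stack=[T *] ptr=4 lookahead=num remaining=[num * id $]
Step 9: shift num. Stack=[T * num] ptr=5 lookahead=* remaining=[* id $]
Step 10: reduce F->num. Stack=[T * F] ptr=5 lookahead=* remaining=[* id $]
Step 11: reduce T->T * F. Stack=[T] ptr=5 lookahead=* remaining=[* id $]
Step 12: shift *. Stack=[T *] ptr=6 lookahead=id remaining=[id $]
Step 13: shift id. Stack=[T * id] ptr=7 lookahead=$ remaining=[$]
Step 14: reduce F->id. Stack=[T * F] ptr=7 lookahead=$ remaining=[$]

Answer: reduce F->id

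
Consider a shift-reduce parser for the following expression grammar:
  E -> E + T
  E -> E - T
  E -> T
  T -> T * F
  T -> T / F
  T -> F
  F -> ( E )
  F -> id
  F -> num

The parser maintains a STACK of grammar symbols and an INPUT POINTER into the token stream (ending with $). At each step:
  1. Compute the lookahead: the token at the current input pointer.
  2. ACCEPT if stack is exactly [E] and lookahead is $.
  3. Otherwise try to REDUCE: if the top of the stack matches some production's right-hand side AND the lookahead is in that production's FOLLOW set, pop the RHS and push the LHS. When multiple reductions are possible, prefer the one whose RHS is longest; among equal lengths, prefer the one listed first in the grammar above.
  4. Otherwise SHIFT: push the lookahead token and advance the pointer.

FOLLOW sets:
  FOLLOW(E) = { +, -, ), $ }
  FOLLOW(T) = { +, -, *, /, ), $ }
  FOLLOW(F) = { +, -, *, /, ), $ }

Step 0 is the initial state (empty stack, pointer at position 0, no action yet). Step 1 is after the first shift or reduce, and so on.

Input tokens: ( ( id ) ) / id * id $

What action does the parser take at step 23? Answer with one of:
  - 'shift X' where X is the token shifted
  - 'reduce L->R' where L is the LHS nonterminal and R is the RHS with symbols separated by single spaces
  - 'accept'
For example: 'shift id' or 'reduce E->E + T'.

Answer: accept

Derivation:
Step 1: shift (. Stack=[(] ptr=1 lookahead=( remaining=[( id ) ) / id * id $]
Step 2: shift (. Stack=[( (] ptr=2 lookahead=id remaining=[id ) ) / id * id $]
Step 3: shift id. Stack=[( ( id] ptr=3 lookahead=) remaining=[) ) / id * id $]
Step 4: reduce F->id. Stack=[( ( F] ptr=3 lookahead=) remaining=[) ) / id * id $]
Step 5: reduce T->F. Stack=[( ( T] ptr=3 lookahead=) remaining=[) ) / id * id $]
Step 6: reduce E->T. Stack=[( ( E] ptr=3 lookahead=) remaining=[) ) / id * id $]
Step 7: shift ). Stack=[( ( E )] ptr=4 lookahead=) remaining=[) / id * id $]
Step 8: reduce F->( E ). Stack=[( F] ptr=4 lookahead=) remaining=[) / id * id $]
Step 9: reduce T->F. Stack=[( T] ptr=4 lookahead=) remaining=[) / id * id $]
Step 10: reduce E->T. Stack=[( E] ptr=4 lookahead=) remaining=[) / id * id $]
Step 11: shift ). Stack=[( E )] ptr=5 lookahead=/ remaining=[/ id * id $]
Step 12: reduce F->( E ). Stack=[F] ptr=5 lookahead=/ remaining=[/ id * id $]
Step 13: reduce T->F. Stack=[T] ptr=5 lookahead=/ remaining=[/ id * id $]
Step 14: shift /. Stack=[T /] ptr=6 lookahead=id remaining=[id * id $]
Step 15: shift id. Stack=[T / id] ptr=7 lookahead=* remaining=[* id $]
Step 16: reduce F->id. Stack=[T / F] ptr=7 lookahead=* remaining=[* id $]
Step 17: reduce T->T / F. Stack=[T] ptr=7 lookahead=* remaining=[* id $]
Step 18: shift *. Stack=[T *] ptr=8 lookahead=id remaining=[id $]
Step 19: shift id. Stack=[T * id] ptr=9 lookahead=$ remaining=[$]
Step 20: reduce F->id. Stack=[T * F] ptr=9 lookahead=$ remaining=[$]
Step 21: reduce T->T * F. Stack=[T] ptr=9 lookahead=$ remaining=[$]
Step 22: reduce E->T. Stack=[E] ptr=9 lookahead=$ remaining=[$]
Step 23: accept. Stack=[E] ptr=9 lookahead=$ remaining=[$]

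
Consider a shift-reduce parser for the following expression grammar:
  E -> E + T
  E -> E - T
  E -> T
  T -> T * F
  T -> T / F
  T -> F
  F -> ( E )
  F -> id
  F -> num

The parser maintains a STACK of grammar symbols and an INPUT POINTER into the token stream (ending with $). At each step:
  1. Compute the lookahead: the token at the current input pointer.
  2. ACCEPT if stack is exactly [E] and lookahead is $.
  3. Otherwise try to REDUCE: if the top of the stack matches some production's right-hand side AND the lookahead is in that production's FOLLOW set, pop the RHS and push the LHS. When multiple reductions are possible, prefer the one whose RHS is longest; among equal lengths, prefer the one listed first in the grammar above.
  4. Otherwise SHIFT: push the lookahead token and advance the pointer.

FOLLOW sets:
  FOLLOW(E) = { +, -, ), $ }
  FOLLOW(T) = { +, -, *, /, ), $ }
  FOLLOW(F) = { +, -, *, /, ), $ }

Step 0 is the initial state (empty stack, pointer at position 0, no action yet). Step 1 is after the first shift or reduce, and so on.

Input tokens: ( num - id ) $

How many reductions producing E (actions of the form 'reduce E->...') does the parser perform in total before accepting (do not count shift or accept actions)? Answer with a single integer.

Step 1: shift (. Stack=[(] ptr=1 lookahead=num remaining=[num - id ) $]
Step 2: shift num. Stack=[( num] ptr=2 lookahead=- remaining=[- id ) $]
Step 3: reduce F->num. Stack=[( F] ptr=2 lookahead=- remaining=[- id ) $]
Step 4: reduce T->F. Stack=[( T] ptr=2 lookahead=- remaining=[- id ) $]
Step 5: reduce E->T. Stack=[( E] ptr=2 lookahead=- remaining=[- id ) $]
Step 6: shift -. Stack=[( E -] ptr=3 lookahead=id remaining=[id ) $]
Step 7: shift id. Stack=[( E - id] ptr=4 lookahead=) remaining=[) $]
Step 8: reduce F->id. Stack=[( E - F] ptr=4 lookahead=) remaining=[) $]
Step 9: reduce T->F. Stack=[( E - T] ptr=4 lookahead=) remaining=[) $]
Step 10: reduce E->E - T. Stack=[( E] ptr=4 lookahead=) remaining=[) $]
Step 11: shift ). Stack=[( E )] ptr=5 lookahead=$ remaining=[$]
Step 12: reduce F->( E ). Stack=[F] ptr=5 lookahead=$ remaining=[$]
Step 13: reduce T->F. Stack=[T] ptr=5 lookahead=$ remaining=[$]
Step 14: reduce E->T. Stack=[E] ptr=5 lookahead=$ remaining=[$]
Step 15: accept. Stack=[E] ptr=5 lookahead=$ remaining=[$]

Answer: 3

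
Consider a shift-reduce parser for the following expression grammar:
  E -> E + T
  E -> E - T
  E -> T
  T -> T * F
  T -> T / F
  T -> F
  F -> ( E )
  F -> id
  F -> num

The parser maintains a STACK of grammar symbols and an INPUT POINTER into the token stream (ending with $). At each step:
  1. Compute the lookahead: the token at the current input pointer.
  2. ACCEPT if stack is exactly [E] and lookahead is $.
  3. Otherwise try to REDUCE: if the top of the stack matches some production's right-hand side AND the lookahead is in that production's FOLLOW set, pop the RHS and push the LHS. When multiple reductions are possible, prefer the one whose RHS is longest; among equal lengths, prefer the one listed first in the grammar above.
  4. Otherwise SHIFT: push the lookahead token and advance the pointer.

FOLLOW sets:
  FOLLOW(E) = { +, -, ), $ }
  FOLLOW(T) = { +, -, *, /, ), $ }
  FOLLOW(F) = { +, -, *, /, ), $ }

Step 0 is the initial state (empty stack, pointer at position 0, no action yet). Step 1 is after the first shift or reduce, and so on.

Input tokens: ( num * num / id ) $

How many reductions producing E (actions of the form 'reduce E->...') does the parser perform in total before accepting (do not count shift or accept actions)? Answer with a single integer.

Answer: 2

Derivation:
Step 1: shift (. Stack=[(] ptr=1 lookahead=num remaining=[num * num / id ) $]
Step 2: shift num. Stack=[( num] ptr=2 lookahead=* remaining=[* num / id ) $]
Step 3: reduce F->num. Stack=[( F] ptr=2 lookahead=* remaining=[* num / id ) $]
Step 4: reduce T->F. Stack=[( T] ptr=2 lookahead=* remaining=[* num / id ) $]
Step 5: shift *. Stack=[( T *] ptr=3 lookahead=num remaining=[num / id ) $]
Step 6: shift num. Stack=[( T * num] ptr=4 lookahead=/ remaining=[/ id ) $]
Step 7: reduce F->num. Stack=[( T * F] ptr=4 lookahead=/ remaining=[/ id ) $]
Step 8: reduce T->T * F. Stack=[( T] ptr=4 lookahead=/ remaining=[/ id ) $]
Step 9: shift /. Stack=[( T /] ptr=5 lookahead=id remaining=[id ) $]
Step 10: shift id. Stack=[( T / id] ptr=6 lookahead=) remaining=[) $]
Step 11: reduce F->id. Stack=[( T / F] ptr=6 lookahead=) remaining=[) $]
Step 12: reduce T->T / F. Stack=[( T] ptr=6 lookahead=) remaining=[) $]
Step 13: reduce E->T. Stack=[( E] ptr=6 lookahead=) remaining=[) $]
Step 14: shift ). Stack=[( E )] ptr=7 lookahead=$ remaining=[$]
Step 15: reduce F->( E ). Stack=[F] ptr=7 lookahead=$ remaining=[$]
Step 16: reduce T->F. Stack=[T] ptr=7 lookahead=$ remaining=[$]
Step 17: reduce E->T. Stack=[E] ptr=7 lookahead=$ remaining=[$]
Step 18: accept. Stack=[E] ptr=7 lookahead=$ remaining=[$]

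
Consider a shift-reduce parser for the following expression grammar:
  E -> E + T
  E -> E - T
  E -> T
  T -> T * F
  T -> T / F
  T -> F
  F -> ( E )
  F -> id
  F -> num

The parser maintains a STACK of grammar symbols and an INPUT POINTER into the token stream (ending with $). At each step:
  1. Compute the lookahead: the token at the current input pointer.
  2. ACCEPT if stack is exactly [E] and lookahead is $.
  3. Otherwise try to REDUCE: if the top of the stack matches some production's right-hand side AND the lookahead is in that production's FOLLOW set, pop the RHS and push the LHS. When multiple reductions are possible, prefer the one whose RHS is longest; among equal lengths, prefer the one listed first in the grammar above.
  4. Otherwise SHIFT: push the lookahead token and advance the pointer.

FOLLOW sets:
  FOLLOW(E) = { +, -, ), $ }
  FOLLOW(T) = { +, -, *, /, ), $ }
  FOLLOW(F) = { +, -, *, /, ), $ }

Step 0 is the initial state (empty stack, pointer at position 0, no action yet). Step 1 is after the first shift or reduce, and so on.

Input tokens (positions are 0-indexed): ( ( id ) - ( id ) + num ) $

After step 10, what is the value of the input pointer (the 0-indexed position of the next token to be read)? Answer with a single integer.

Step 1: shift (. Stack=[(] ptr=1 lookahead=( remaining=[( id ) - ( id ) + num ) $]
Step 2: shift (. Stack=[( (] ptr=2 lookahead=id remaining=[id ) - ( id ) + num ) $]
Step 3: shift id. Stack=[( ( id] ptr=3 lookahead=) remaining=[) - ( id ) + num ) $]
Step 4: reduce F->id. Stack=[( ( F] ptr=3 lookahead=) remaining=[) - ( id ) + num ) $]
Step 5: reduce T->F. Stack=[( ( T] ptr=3 lookahead=) remaining=[) - ( id ) + num ) $]
Step 6: reduce E->T. Stack=[( ( E] ptr=3 lookahead=) remaining=[) - ( id ) + num ) $]
Step 7: shift ). Stack=[( ( E )] ptr=4 lookahead=- remaining=[- ( id ) + num ) $]
Step 8: reduce F->( E ). Stack=[( F] ptr=4 lookahead=- remaining=[- ( id ) + num ) $]
Step 9: reduce T->F. Stack=[( T] ptr=4 lookahead=- remaining=[- ( id ) + num ) $]
Step 10: reduce E->T. Stack=[( E] ptr=4 lookahead=- remaining=[- ( id ) + num ) $]

Answer: 4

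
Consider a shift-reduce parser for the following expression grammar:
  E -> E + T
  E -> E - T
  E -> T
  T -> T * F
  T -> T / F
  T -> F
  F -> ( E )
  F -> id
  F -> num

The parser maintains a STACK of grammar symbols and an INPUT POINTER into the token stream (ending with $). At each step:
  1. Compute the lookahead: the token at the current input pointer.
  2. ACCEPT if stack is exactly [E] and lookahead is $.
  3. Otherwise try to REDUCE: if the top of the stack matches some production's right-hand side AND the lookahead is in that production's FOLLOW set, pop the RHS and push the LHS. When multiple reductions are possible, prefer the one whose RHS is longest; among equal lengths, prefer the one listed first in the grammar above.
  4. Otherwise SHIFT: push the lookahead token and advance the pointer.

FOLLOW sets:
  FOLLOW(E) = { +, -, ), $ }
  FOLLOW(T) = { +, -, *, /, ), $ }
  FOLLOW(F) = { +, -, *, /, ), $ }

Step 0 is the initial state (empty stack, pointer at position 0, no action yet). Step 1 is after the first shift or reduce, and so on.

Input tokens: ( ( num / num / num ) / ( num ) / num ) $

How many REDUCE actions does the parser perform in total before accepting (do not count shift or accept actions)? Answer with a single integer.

Answer: 20

Derivation:
Step 1: shift (. Stack=[(] ptr=1 lookahead=( remaining=[( num / num / num ) / ( num ) / num ) $]
Step 2: shift (. Stack=[( (] ptr=2 lookahead=num remaining=[num / num / num ) / ( num ) / num ) $]
Step 3: shift num. Stack=[( ( num] ptr=3 lookahead=/ remaining=[/ num / num ) / ( num ) / num ) $]
Step 4: reduce F->num. Stack=[( ( F] ptr=3 lookahead=/ remaining=[/ num / num ) / ( num ) / num ) $]
Step 5: reduce T->F. Stack=[( ( T] ptr=3 lookahead=/ remaining=[/ num / num ) / ( num ) / num ) $]
Step 6: shift /. Stack=[( ( T /] ptr=4 lookahead=num remaining=[num / num ) / ( num ) / num ) $]
Step 7: shift num. Stack=[( ( T / num] ptr=5 lookahead=/ remaining=[/ num ) / ( num ) / num ) $]
Step 8: reduce F->num. Stack=[( ( T / F] ptr=5 lookahead=/ remaining=[/ num ) / ( num ) / num ) $]
Step 9: reduce T->T / F. Stack=[( ( T] ptr=5 lookahead=/ remaining=[/ num ) / ( num ) / num ) $]
Step 10: shift /. Stack=[( ( T /] ptr=6 lookahead=num remaining=[num ) / ( num ) / num ) $]
Step 11: shift num. Stack=[( ( T / num] ptr=7 lookahead=) remaining=[) / ( num ) / num ) $]
Step 12: reduce F->num. Stack=[( ( T / F] ptr=7 lookahead=) remaining=[) / ( num ) / num ) $]
Step 13: reduce T->T / F. Stack=[( ( T] ptr=7 lookahead=) remaining=[) / ( num ) / num ) $]
Step 14: reduce E->T. Stack=[( ( E] ptr=7 lookahead=) remaining=[) / ( num ) / num ) $]
Step 15: shift ). Stack=[( ( E )] ptr=8 lookahead=/ remaining=[/ ( num ) / num ) $]
Step 16: reduce F->( E ). Stack=[( F] ptr=8 lookahead=/ remaining=[/ ( num ) / num ) $]
Step 17: reduce T->F. Stack=[( T] ptr=8 lookahead=/ remaining=[/ ( num ) / num ) $]
Step 18: shift /. Stack=[( T /] ptr=9 lookahead=( remaining=[( num ) / num ) $]
Step 19: shift (. Stack=[( T / (] ptr=10 lookahead=num remaining=[num ) / num ) $]
Step 20: shift num. Stack=[( T / ( num] ptr=11 lookahead=) remaining=[) / num ) $]
Step 21: reduce F->num. Stack=[( T / ( F] ptr=11 lookahead=) remaining=[) / num ) $]
Step 22: reduce T->F. Stack=[( T / ( T] ptr=11 lookahead=) remaining=[) / num ) $]
Step 23: reduce E->T. Stack=[( T / ( E] ptr=11 lookahead=) remaining=[) / num ) $]
Step 24: shift ). Stack=[( T / ( E )] ptr=12 lookahead=/ remaining=[/ num ) $]
Step 25: reduce F->( E ). Stack=[( T / F] ptr=12 lookahead=/ remaining=[/ num ) $]
Step 26: reduce T->T / F. Stack=[( T] ptr=12 lookahead=/ remaining=[/ num ) $]
Step 27: shift /. Stack=[( T /] ptr=13 lookahead=num remaining=[num ) $]
Step 28: shift num. Stack=[( T / num] ptr=14 lookahead=) remaining=[) $]
Step 29: reduce F->num. Stack=[( T / F] ptr=14 lookahead=) remaining=[) $]
Step 30: reduce T->T / F. Stack=[( T] ptr=14 lookahead=) remaining=[) $]
Step 31: reduce E->T. Stack=[( E] ptr=14 lookahead=) remaining=[) $]
Step 32: shift ). Stack=[( E )] ptr=15 lookahead=$ remaining=[$]
Step 33: reduce F->( E ). Stack=[F] ptr=15 lookahead=$ remaining=[$]
Step 34: reduce T->F. Stack=[T] ptr=15 lookahead=$ remaining=[$]
Step 35: reduce E->T. Stack=[E] ptr=15 lookahead=$ remaining=[$]
Step 36: accept. Stack=[E] ptr=15 lookahead=$ remaining=[$]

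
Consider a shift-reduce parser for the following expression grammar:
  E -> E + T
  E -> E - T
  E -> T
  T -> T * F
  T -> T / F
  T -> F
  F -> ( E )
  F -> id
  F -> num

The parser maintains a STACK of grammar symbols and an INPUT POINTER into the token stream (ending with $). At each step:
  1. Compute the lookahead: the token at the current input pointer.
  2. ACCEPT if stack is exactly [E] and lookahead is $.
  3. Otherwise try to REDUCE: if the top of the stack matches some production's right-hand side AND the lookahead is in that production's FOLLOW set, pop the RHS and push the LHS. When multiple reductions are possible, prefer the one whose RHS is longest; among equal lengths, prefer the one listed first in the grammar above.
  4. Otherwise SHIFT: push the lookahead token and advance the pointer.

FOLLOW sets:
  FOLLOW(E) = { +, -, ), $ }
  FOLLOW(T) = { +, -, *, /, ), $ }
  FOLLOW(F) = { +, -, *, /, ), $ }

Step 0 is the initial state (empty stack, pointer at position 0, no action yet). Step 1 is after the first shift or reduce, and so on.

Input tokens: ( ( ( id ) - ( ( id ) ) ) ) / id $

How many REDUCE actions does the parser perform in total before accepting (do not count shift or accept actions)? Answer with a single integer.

Step 1: shift (. Stack=[(] ptr=1 lookahead=( remaining=[( ( id ) - ( ( id ) ) ) ) / id $]
Step 2: shift (. Stack=[( (] ptr=2 lookahead=( remaining=[( id ) - ( ( id ) ) ) ) / id $]
Step 3: shift (. Stack=[( ( (] ptr=3 lookahead=id remaining=[id ) - ( ( id ) ) ) ) / id $]
Step 4: shift id. Stack=[( ( ( id] ptr=4 lookahead=) remaining=[) - ( ( id ) ) ) ) / id $]
Step 5: reduce F->id. Stack=[( ( ( F] ptr=4 lookahead=) remaining=[) - ( ( id ) ) ) ) / id $]
Step 6: reduce T->F. Stack=[( ( ( T] ptr=4 lookahead=) remaining=[) - ( ( id ) ) ) ) / id $]
Step 7: reduce E->T. Stack=[( ( ( E] ptr=4 lookahead=) remaining=[) - ( ( id ) ) ) ) / id $]
Step 8: shift ). Stack=[( ( ( E )] ptr=5 lookahead=- remaining=[- ( ( id ) ) ) ) / id $]
Step 9: reduce F->( E ). Stack=[( ( F] ptr=5 lookahead=- remaining=[- ( ( id ) ) ) ) / id $]
Step 10: reduce T->F. Stack=[( ( T] ptr=5 lookahead=- remaining=[- ( ( id ) ) ) ) / id $]
Step 11: reduce E->T. Stack=[( ( E] ptr=5 lookahead=- remaining=[- ( ( id ) ) ) ) / id $]
Step 12: shift -. Stack=[( ( E -] ptr=6 lookahead=( remaining=[( ( id ) ) ) ) / id $]
Step 13: shift (. Stack=[( ( E - (] ptr=7 lookahead=( remaining=[( id ) ) ) ) / id $]
Step 14: shift (. Stack=[( ( E - ( (] ptr=8 lookahead=id remaining=[id ) ) ) ) / id $]
Step 15: shift id. Stack=[( ( E - ( ( id] ptr=9 lookahead=) remaining=[) ) ) ) / id $]
Step 16: reduce F->id. Stack=[( ( E - ( ( F] ptr=9 lookahead=) remaining=[) ) ) ) / id $]
Step 17: reduce T->F. Stack=[( ( E - ( ( T] ptr=9 lookahead=) remaining=[) ) ) ) / id $]
Step 18: reduce E->T. Stack=[( ( E - ( ( E] ptr=9 lookahead=) remaining=[) ) ) ) / id $]
Step 19: shift ). Stack=[( ( E - ( ( E )] ptr=10 lookahead=) remaining=[) ) ) / id $]
Step 20: reduce F->( E ). Stack=[( ( E - ( F] ptr=10 lookahead=) remaining=[) ) ) / id $]
Step 21: reduce T->F. Stack=[( ( E - ( T] ptr=10 lookahead=) remaining=[) ) ) / id $]
Step 22: reduce E->T. Stack=[( ( E - ( E] ptr=10 lookahead=) remaining=[) ) ) / id $]
Step 23: shift ). Stack=[( ( E - ( E )] ptr=11 lookahead=) remaining=[) ) / id $]
Step 24: reduce F->( E ). Stack=[( ( E - F] ptr=11 lookahead=) remaining=[) ) / id $]
Step 25: reduce T->F. Stack=[( ( E - T] ptr=11 lookahead=) remaining=[) ) / id $]
Step 26: reduce E->E - T. Stack=[( ( E] ptr=11 lookahead=) remaining=[) ) / id $]
Step 27: shift ). Stack=[( ( E )] ptr=12 lookahead=) remaining=[) / id $]
Step 28: reduce F->( E ). Stack=[( F] ptr=12 lookahead=) remaining=[) / id $]
Step 29: reduce T->F. Stack=[( T] ptr=12 lookahead=) remaining=[) / id $]
Step 30: reduce E->T. Stack=[( E] ptr=12 lookahead=) remaining=[) / id $]
Step 31: shift ). Stack=[( E )] ptr=13 lookahead=/ remaining=[/ id $]
Step 32: reduce F->( E ). Stack=[F] ptr=13 lookahead=/ remaining=[/ id $]
Step 33: reduce T->F. Stack=[T] ptr=13 lookahead=/ remaining=[/ id $]
Step 34: shift /. Stack=[T /] ptr=14 lookahead=id remaining=[id $]
Step 35: shift id. Stack=[T / id] ptr=15 lookahead=$ remaining=[$]
Step 36: reduce F->id. Stack=[T / F] ptr=15 lookahead=$ remaining=[$]
Step 37: reduce T->T / F. Stack=[T] ptr=15 lookahead=$ remaining=[$]
Step 38: reduce E->T. Stack=[E] ptr=15 lookahead=$ remaining=[$]
Step 39: accept. Stack=[E] ptr=15 lookahead=$ remaining=[$]

Answer: 23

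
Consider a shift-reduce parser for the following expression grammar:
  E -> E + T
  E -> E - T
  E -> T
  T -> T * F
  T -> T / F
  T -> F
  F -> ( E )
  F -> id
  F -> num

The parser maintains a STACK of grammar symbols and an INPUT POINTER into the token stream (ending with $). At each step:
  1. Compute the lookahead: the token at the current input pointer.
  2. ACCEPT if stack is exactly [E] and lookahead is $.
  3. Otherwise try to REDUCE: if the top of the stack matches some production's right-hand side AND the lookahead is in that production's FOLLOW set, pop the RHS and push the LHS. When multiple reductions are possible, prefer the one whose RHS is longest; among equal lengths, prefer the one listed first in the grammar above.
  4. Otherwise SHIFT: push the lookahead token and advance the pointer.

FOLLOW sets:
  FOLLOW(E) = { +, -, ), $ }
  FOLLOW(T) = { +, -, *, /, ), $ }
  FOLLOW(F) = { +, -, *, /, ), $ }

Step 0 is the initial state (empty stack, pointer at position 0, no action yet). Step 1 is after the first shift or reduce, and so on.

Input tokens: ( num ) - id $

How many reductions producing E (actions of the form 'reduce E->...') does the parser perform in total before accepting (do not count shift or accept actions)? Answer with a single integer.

Answer: 3

Derivation:
Step 1: shift (. Stack=[(] ptr=1 lookahead=num remaining=[num ) - id $]
Step 2: shift num. Stack=[( num] ptr=2 lookahead=) remaining=[) - id $]
Step 3: reduce F->num. Stack=[( F] ptr=2 lookahead=) remaining=[) - id $]
Step 4: reduce T->F. Stack=[( T] ptr=2 lookahead=) remaining=[) - id $]
Step 5: reduce E->T. Stack=[( E] ptr=2 lookahead=) remaining=[) - id $]
Step 6: shift ). Stack=[( E )] ptr=3 lookahead=- remaining=[- id $]
Step 7: reduce F->( E ). Stack=[F] ptr=3 lookahead=- remaining=[- id $]
Step 8: reduce T->F. Stack=[T] ptr=3 lookahead=- remaining=[- id $]
Step 9: reduce E->T. Stack=[E] ptr=3 lookahead=- remaining=[- id $]
Step 10: shift -. Stack=[E -] ptr=4 lookahead=id remaining=[id $]
Step 11: shift id. Stack=[E - id] ptr=5 lookahead=$ remaining=[$]
Step 12: reduce F->id. Stack=[E - F] ptr=5 lookahead=$ remaining=[$]
Step 13: reduce T->F. Stack=[E - T] ptr=5 lookahead=$ remaining=[$]
Step 14: reduce E->E - T. Stack=[E] ptr=5 lookahead=$ remaining=[$]
Step 15: accept. Stack=[E] ptr=5 lookahead=$ remaining=[$]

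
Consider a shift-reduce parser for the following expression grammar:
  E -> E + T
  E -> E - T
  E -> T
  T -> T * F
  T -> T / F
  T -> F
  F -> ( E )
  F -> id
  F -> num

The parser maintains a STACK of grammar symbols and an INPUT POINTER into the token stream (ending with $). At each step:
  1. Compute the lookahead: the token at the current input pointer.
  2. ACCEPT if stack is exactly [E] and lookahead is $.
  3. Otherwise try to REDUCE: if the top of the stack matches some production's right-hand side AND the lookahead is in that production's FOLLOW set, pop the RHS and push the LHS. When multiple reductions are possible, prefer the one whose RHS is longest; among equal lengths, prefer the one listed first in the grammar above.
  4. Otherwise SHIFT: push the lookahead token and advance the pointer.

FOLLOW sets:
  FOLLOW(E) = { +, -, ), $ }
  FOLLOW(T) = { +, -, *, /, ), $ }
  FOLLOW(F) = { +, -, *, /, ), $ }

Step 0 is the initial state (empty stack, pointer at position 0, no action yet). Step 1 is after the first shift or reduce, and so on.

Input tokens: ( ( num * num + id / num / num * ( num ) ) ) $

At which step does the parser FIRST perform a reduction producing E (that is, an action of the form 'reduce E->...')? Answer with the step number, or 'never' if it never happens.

Step 1: shift (. Stack=[(] ptr=1 lookahead=( remaining=[( num * num + id / num / num * ( num ) ) ) $]
Step 2: shift (. Stack=[( (] ptr=2 lookahead=num remaining=[num * num + id / num / num * ( num ) ) ) $]
Step 3: shift num. Stack=[( ( num] ptr=3 lookahead=* remaining=[* num + id / num / num * ( num ) ) ) $]
Step 4: reduce F->num. Stack=[( ( F] ptr=3 lookahead=* remaining=[* num + id / num / num * ( num ) ) ) $]
Step 5: reduce T->F. Stack=[( ( T] ptr=3 lookahead=* remaining=[* num + id / num / num * ( num ) ) ) $]
Step 6: shift *. Stack=[( ( T *] ptr=4 lookahead=num remaining=[num + id / num / num * ( num ) ) ) $]
Step 7: shift num. Stack=[( ( T * num] ptr=5 lookahead=+ remaining=[+ id / num / num * ( num ) ) ) $]
Step 8: reduce F->num. Stack=[( ( T * F] ptr=5 lookahead=+ remaining=[+ id / num / num * ( num ) ) ) $]
Step 9: reduce T->T * F. Stack=[( ( T] ptr=5 lookahead=+ remaining=[+ id / num / num * ( num ) ) ) $]
Step 10: reduce E->T. Stack=[( ( E] ptr=5 lookahead=+ remaining=[+ id / num / num * ( num ) ) ) $]

Answer: 10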